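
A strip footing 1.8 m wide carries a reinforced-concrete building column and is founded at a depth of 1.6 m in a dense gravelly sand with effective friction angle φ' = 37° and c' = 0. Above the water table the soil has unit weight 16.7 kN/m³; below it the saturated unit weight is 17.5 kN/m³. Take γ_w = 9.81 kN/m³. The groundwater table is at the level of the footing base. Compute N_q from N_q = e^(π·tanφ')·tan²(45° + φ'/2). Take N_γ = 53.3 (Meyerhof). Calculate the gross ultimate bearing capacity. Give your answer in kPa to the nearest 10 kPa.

q_ult ≈ 1520 kPa

tan37° = 0.7536, so N_q = e^(π×0.7536)·tan²(63.5°) = 10.669 × 4.023 = 42.92.
Overburden at base level: q = 16.7 × 1.6 = 26.72 kPa.
Below the base the soil is submerged, so the ½γBN_γ term uses γ' = 17.5 − 9.81 = 7.69 kN/m³.
Surcharge term q·N_q = 26.72 × 42.92 = 1146.8 kPa; self-weight term 0.5·γ·B·N_γ = 0.5 × 7.69 × 1.8 × 53.3 = 368.89 kPa.
q_ult = 1146.8 + 368.89 = 1515.7 kPa.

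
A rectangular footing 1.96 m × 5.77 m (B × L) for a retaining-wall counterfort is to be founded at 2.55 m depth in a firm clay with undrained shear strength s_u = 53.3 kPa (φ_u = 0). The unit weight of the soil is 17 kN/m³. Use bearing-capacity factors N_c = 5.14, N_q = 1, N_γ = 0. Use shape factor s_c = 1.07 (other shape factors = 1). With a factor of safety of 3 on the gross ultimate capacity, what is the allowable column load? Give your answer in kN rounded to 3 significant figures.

Effective surcharge at the founding depth q = γ·D_f = 17 × 2.55 = 43.35 kPa.
q_ult = c·N_c·s_c + q·N_q
     = 53.3 × 5.14 × 1.07 + 43.35 × 1
     = 293.14 + 43.35 = 336.49 kPa.
Gross allowable pressure q_all = 336.49 / 3 = 112.16 kPa.
Footing area = 11.3092 m², so allowable column load = 112.16 × 11.3092 = 1268.5 kN.

P_all ≈ 1270 kN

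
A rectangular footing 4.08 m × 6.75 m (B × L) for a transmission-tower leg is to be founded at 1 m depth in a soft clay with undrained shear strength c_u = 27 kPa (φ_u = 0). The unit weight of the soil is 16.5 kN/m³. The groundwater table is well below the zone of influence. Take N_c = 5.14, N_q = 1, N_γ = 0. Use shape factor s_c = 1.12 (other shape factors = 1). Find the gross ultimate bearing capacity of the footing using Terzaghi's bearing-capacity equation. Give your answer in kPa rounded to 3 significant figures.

q = γ·D_f = 16.5 × 1 = 16.5 kPa.
c·N_c·s_c = 27 × 5.14 × 1.12 = 155.43 kPa
q·N_q = 16.5 × 1 = 16.5 kPa
q_ult = 155.43 + 16.5 = 171.93 kPa.

q_ult ≈ 172 kPa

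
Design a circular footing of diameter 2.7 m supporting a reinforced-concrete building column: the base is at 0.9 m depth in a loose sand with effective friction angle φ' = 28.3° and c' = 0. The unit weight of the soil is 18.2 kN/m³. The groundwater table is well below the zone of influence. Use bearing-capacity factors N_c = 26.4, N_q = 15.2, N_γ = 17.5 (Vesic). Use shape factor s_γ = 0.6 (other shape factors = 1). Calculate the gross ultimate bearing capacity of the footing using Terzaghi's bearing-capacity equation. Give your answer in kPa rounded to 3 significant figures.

Overburden at base level: q = 18.2 × 0.9 = 16.38 kPa.
Surcharge term q·N_q = 16.38 × 15.2 = 248.98 kPa; self-weight term 0.5·γ·B·N_γ·s_γ = 0.5 × 18.2 × 2.7 × 17.5 × 0.6 = 257.99 kPa.
q_ult = 248.98 + 257.99 = 506.96 kPa.

q_ult ≈ 507 kPa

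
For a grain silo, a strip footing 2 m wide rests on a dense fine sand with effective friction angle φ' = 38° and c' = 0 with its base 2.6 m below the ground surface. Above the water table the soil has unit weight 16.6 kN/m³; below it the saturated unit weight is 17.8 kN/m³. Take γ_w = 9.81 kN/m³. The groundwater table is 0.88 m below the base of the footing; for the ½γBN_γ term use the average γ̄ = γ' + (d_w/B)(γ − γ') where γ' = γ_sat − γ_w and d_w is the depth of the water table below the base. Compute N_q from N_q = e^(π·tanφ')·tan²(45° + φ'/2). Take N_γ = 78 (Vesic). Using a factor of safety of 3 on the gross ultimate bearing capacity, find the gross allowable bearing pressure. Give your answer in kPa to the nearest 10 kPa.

N_q = e^(π·tan38°)·tan²(64°) = 48.93.
Overburden at base level: q = 16.6 × 2.6 = 43.16 kPa.
The water table is 0.88 m below the base (< B = 2 m), so the ½γBN_γ term uses γ̄ = γ' + (d_w/B)(γ − γ') = 7.99 + (0.88/2)(16.6 − 7.99) = 11.778 kN/m³.
Surcharge term q·N_q = 43.16 × 48.933 = 2112 kPa; self-weight term 0.5·γ·B·N_γ = 0.5 × 11.778 × 2 × 78 = 918.72 kPa.
q_ult = 2112 + 918.72 = 3030.7 kPa.
q_all = 3030.7 / 3 = 1010.2 kPa.

q_all ≈ 1010 kPa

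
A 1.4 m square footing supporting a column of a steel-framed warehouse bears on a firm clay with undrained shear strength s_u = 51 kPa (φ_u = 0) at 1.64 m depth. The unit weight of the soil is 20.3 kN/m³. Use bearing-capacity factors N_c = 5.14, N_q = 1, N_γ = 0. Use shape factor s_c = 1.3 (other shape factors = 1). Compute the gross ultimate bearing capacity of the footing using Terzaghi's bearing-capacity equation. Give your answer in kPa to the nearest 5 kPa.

Effective surcharge at the founding depth q = γ·D_f = 20.3 × 1.64 = 33.292 kPa.
q_ult = c·N_c·s_c + q·N_q
     = 51 × 5.14 × 1.3 + 33.292 × 1
     = 340.78 + 33.292 = 374.07 kPa.

q_ult ≈ 375 kPa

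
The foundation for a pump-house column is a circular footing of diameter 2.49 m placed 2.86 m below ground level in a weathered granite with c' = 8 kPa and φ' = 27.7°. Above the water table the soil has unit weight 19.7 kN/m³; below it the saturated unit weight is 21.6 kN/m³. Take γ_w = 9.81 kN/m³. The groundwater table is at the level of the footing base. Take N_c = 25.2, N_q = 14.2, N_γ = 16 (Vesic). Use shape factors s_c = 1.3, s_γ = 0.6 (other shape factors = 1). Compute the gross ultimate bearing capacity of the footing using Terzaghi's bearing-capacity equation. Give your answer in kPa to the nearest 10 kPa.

q = γ·D_f = 19.7 × 2.86 = 56.342 kPa.
For the ½γBN_γ term take γ' = 21.6 − 9.81 = 11.79 kN/m³ (soil below base is submerged).
c·N_c·s_c = 8 × 25.2 × 1.3 = 262.08 kPa
q·N_q = 56.342 × 14.2 = 800.06 kPa
0.5·γ·B·N_γ·s_γ = 0.5 × 11.79 × 2.49 × 16 × 0.6 = 140.91 kPa
q_ult = 262.08 + 800.06 + 140.91 = 1203.1 kPa.

q_ult ≈ 1200 kPa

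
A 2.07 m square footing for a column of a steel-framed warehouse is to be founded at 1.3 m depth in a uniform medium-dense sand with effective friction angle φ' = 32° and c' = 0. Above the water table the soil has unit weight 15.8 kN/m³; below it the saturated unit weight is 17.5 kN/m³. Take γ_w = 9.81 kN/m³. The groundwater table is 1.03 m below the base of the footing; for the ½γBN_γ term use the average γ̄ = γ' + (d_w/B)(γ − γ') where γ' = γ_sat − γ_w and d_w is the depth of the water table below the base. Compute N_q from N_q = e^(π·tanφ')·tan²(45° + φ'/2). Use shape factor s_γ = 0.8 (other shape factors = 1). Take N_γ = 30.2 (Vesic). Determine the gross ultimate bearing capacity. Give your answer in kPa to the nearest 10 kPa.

q_ult ≈ 770 kPa

tan32° = 0.6249, so N_q = e^(π×0.6249)·tan²(61°) = 7.121 × 3.255 = 23.18.
q = γ·D_f = 15.8 × 1.3 = 20.54 kPa.
γ' = 7.69 kN/m³; averaging over the depth B below the base, γ̄ = γ' + (d_w/B)(γ − γ') = 11.725 kN/m³.
q·N_q = 20.54 × 23.177 = 476.05 kPa
0.5·γ·B·N_γ·s_γ = 0.5 × 11.725 × 2.07 × 30.2 × 0.8 = 293.2 kPa
q_ult = 476.05 + 293.2 = 769.25 kPa.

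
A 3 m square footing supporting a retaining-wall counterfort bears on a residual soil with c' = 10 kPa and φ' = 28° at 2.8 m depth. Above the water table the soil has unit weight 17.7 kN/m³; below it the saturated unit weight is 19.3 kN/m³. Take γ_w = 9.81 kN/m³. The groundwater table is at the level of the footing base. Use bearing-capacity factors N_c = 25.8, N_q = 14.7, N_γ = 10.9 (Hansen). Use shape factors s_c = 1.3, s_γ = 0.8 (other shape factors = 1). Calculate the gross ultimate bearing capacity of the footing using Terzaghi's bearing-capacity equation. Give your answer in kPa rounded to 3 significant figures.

q_ult ≈ 1190 kPa

q = γ·D_f = 17.7 × 2.8 = 49.56 kPa.
For the ½γBN_γ term take γ' = 19.3 − 9.81 = 9.49 kN/m³ (soil below base is submerged).
c·N_c·s_c = 10 × 25.8 × 1.3 = 335.4 kPa
q·N_q = 49.56 × 14.7 = 728.53 kPa
0.5·γ·B·N_γ·s_γ = 0.5 × 9.49 × 3 × 10.9 × 0.8 = 124.13 kPa
q_ult = 335.4 + 728.53 + 124.13 = 1188.1 kPa.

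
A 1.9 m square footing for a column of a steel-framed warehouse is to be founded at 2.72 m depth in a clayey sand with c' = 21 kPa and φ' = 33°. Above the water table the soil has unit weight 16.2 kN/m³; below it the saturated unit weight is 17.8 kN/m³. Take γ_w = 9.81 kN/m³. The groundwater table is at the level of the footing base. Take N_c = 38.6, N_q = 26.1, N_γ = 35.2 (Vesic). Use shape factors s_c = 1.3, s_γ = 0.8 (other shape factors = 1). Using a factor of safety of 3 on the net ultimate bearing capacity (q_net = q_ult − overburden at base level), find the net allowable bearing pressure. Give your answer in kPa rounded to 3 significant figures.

q_all(net) ≈ 791 kPa

q = γ·D_f = 16.2 × 2.72 = 44.064 kPa.
For the ½γBN_γ term take γ' = 17.8 − 9.81 = 7.99 kN/m³ (soil below base is submerged).
c·N_c·s_c = 21 × 38.6 × 1.3 = 1053.8 kPa
q·N_q = 44.064 × 26.1 = 1150.1 kPa
0.5·γ·B·N_γ·s_γ = 0.5 × 7.99 × 1.9 × 35.2 × 0.8 = 213.75 kPa
q_ult = 1053.8 + 1150.1 + 213.75 = 2417.6 kPa.
q_net = 2417.6 − 44.064 = 2373.5 kPa.
q_all(net) = 2373.5 / 3 = 791.18 kPa.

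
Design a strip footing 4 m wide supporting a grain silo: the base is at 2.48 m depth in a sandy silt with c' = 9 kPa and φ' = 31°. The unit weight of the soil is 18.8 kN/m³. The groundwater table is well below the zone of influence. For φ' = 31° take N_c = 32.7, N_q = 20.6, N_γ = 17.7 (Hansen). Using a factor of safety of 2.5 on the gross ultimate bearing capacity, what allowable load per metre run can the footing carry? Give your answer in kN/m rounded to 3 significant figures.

≈ 3070 kN/m

Overburden at base level: q = 18.8 × 2.48 = 46.624 kPa.
Cohesion term c·N_c = 9 × 32.7 = 294.3 kPa; surcharge term q·N_q = 46.624 × 20.6 = 960.45 kPa; self-weight term 0.5·γ·B·N_γ = 0.5 × 18.8 × 4 × 17.7 = 665.52 kPa.
q_ult = 294.3 + 960.45 + 665.52 = 1920.3 kPa.
Gross allowable pressure q_all = 1920.3 / 2.5 = 768.11 kPa.
Allowable wall load = q_all × B = 768.11 × 4 = 3072.4 kN per metre run.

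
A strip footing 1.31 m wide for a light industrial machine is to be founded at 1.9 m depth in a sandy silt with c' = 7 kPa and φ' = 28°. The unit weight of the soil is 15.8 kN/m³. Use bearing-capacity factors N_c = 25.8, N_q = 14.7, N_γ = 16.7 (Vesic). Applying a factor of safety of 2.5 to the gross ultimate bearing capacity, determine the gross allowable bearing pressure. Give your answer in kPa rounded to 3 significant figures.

Overburden at base level: q = 15.8 × 1.9 = 30.02 kPa.
Cohesion term c·N_c = 7 × 25.8 = 180.6 kPa; surcharge term q·N_q = 30.02 × 14.7 = 441.29 kPa; self-weight term 0.5·γ·B·N_γ = 0.5 × 15.8 × 1.31 × 16.7 = 172.83 kPa.
q_ult = 180.6 + 441.29 + 172.83 = 794.72 kPa.
q_all = q_ult / FS = 794.72 / 2.5 = 317.89 kPa.

q_all ≈ 318 kPa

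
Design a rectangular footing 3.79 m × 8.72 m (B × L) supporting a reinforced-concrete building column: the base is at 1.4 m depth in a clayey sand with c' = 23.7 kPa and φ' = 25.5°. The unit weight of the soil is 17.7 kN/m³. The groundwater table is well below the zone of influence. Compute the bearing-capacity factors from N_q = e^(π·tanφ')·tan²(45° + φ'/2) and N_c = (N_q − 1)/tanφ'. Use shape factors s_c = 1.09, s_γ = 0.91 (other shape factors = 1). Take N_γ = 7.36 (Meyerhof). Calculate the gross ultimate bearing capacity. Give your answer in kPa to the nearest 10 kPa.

q_ult ≈ 1060 kPa

tan25.5° = 0.477, so N_q = e^(π×0.477)·tan²(57.75°) = 4.475 × 2.512 = 11.24.
N_c = (11.24 − 1)/tan25.5° = 21.47.
q = γ·D_f = 17.7 × 1.4 = 24.78 kPa.
c·N_c·s_c = 23.7 × 21.469 × 1.09 = 554.62 kPa
q·N_q = 24.78 × 11.24 = 278.54 kPa
0.5·γ·B·N_γ·s_γ = 0.5 × 17.7 × 3.79 × 7.36 × 0.91 = 224.65 kPa
q_ult = 554.62 + 278.54 + 224.65 = 1057.8 kPa.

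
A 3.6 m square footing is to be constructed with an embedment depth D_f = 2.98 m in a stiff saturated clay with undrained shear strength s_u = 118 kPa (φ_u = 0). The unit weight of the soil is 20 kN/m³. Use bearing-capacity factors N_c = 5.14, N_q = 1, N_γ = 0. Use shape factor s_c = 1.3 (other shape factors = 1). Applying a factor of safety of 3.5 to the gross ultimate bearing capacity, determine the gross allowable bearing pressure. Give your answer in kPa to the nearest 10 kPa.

Overburden at base level: q = 20 × 2.98 = 59.6 kPa.
Cohesion term c·N_c·s_c = 118 × 5.14 × 1.3 = 788.48 kPa; surcharge term q·N_q = 59.6 × 1 = 59.6 kPa.
q_ult = 788.48 + 59.6 = 848.08 kPa.
q_all = q_ult / FS = 848.08 / 3.5 = 242.31 kPa.

q_all ≈ 240 kPa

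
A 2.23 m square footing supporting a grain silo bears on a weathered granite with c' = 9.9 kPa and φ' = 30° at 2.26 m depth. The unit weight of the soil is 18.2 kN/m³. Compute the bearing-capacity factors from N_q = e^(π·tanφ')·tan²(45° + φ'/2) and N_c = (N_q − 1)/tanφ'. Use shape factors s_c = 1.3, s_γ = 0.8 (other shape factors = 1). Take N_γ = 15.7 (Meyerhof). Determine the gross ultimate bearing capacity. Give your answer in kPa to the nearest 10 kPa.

tan30° = 0.5774, so N_q = e^(π×0.5774)·tan²(60°) = 6.134 × 3.0 = 18.4.
N_c = (18.4 − 1)/tan30° = 30.14.
Effective surcharge at the founding depth q = γ·D_f = 18.2 × 2.26 = 41.132 kPa.
q_ult = c·N_c·s_c + q·N_q + 0.5·γ·B·N_γ·s_γ
     = 9.9 × 30.14 × 1.3 + 41.132 × 18.401 + 0.5 × 18.2 × 2.23 × 15.7 × 0.8
     = 387.9 + 756.87 + 254.88 = 1399.7 kPa.

q_ult ≈ 1400 kPa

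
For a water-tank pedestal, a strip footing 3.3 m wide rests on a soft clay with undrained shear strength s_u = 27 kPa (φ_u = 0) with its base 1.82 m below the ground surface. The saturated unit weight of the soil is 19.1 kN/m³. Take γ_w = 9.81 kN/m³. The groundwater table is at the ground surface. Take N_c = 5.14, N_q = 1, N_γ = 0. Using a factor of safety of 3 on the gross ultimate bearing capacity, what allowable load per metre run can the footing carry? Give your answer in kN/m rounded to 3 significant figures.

With the water table at the surface the whole profile is submerged: γ' = 19.1 − 9.81 = 9.29 kN/m³, so q = γ'·D_f = 16.908 kPa.
q_ult = c·N_c + q·N_q
     = 27 × 5.14 + 16.908 × 1
     = 138.78 + 16.908 = 155.69 kPa.
Gross allowable pressure q_all = 155.69 / 3 = 51.896 kPa.
Allowable wall load = q_all × B = 51.896 × 3.3 = 171.26 kN per metre run.

≈ 171 kN/m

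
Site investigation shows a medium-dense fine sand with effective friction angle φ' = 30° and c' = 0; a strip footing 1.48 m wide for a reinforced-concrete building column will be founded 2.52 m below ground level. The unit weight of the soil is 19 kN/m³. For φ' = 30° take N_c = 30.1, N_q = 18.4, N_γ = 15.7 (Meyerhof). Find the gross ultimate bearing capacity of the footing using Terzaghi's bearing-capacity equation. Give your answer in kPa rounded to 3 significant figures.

Overburden at base level: q = 19 × 2.52 = 47.88 kPa.
Surcharge term q·N_q = 47.88 × 18.4 = 880.99 kPa; self-weight term 0.5·γ·B·N_γ = 0.5 × 19 × 1.48 × 15.7 = 220.74 kPa.
q_ult = 880.99 + 220.74 = 1101.7 kPa.

q_ult ≈ 1100 kPa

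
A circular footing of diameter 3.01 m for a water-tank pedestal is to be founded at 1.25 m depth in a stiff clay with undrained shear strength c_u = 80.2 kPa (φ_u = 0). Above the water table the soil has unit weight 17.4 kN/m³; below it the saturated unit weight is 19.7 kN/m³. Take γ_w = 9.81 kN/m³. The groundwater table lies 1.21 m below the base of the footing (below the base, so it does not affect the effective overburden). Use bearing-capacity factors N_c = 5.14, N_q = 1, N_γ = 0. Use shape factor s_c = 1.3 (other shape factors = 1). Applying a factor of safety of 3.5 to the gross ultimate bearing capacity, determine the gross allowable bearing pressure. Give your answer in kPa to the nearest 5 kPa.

q_all ≈ 160 kPa

q = γ·D_f = 17.4 × 1.25 = 21.75 kPa.
c·N_c·s_c = 80.2 × 5.14 × 1.3 = 535.9 kPa
q·N_q = 21.75 × 1 = 21.75 kPa
q_ult = 535.9 + 21.75 = 557.65 kPa.
q_all = q_ult / FS = 557.65 / 3.5 = 159.33 kPa.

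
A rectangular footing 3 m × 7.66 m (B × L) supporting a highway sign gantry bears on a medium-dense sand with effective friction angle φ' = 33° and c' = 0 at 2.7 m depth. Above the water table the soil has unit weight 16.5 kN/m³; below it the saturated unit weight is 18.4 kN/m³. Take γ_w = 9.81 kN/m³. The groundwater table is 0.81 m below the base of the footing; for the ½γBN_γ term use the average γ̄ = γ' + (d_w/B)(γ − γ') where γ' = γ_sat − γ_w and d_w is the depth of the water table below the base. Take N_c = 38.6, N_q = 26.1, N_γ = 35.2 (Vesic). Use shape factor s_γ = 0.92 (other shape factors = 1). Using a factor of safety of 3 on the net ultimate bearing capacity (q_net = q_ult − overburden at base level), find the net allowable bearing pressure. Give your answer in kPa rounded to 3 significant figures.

q_all(net) ≈ 546 kPa

Overburden at base level: q = 16.5 × 2.7 = 44.55 kPa.
The water table is 0.81 m below the base (< B = 3 m), so the ½γBN_γ term uses γ̄ = γ' + (d_w/B)(γ − γ') = 8.59 + (0.81/3)(16.5 − 8.59) = 10.726 kN/m³.
Surcharge term q·N_q = 44.55 × 26.1 = 1162.8 kPa; self-weight term 0.5·γ·B·N_γ·s_γ = 0.5 × 10.726 × 3 × 35.2 × 0.92 = 521.01 kPa.
q_ult = 1162.8 + 521.01 = 1683.8 kPa.
q_net = 1683.8 − 44.55 = 1639.2 kPa.
q_all(net) = 1639.2 / 3 = 546.41 kPa.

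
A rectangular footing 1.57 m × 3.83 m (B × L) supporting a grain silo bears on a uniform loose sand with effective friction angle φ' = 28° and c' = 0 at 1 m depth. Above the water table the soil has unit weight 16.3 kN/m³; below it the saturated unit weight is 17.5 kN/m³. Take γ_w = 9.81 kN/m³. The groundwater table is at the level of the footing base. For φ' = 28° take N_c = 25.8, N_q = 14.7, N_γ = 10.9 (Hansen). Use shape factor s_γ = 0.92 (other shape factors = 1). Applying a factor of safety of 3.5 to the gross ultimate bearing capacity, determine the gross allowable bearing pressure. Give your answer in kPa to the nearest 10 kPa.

q_all ≈ 90 kPa

q = γ·D_f = 16.3 × 1 = 16.3 kPa.
For the ½γBN_γ term take γ' = 17.5 − 9.81 = 7.69 kN/m³ (soil below base is submerged).
q·N_q = 16.3 × 14.7 = 239.61 kPa
0.5·γ·B·N_γ·s_γ = 0.5 × 7.69 × 1.57 × 10.9 × 0.92 = 60.536 kPa
q_ult = 239.61 + 60.536 = 300.15 kPa.
q_all = q_ult / FS = 300.15 / 3.5 = 85.756 kPa.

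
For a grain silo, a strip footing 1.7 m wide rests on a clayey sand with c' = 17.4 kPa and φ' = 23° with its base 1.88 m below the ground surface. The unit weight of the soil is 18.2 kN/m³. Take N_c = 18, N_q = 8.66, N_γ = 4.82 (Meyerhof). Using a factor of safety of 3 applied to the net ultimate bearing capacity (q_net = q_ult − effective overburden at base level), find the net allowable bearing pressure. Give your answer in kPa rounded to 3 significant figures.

q_all(net) ≈ 217 kPa

q = γ·D_f = 18.2 × 1.88 = 34.216 kPa.
c·N_c = 17.4 × 18 = 313.2 kPa
q·N_q = 34.216 × 8.66 = 296.31 kPa
0.5·γ·B·N_γ = 0.5 × 18.2 × 1.7 × 4.82 = 74.565 kPa
q_ult = 313.2 + 296.31 + 74.565 = 684.08 kPa.
Net ultimate: q_net = 684.08 − 34.216 = 649.86 kPa.
q_all(net) = 649.86 / 3 = 216.62 kPa.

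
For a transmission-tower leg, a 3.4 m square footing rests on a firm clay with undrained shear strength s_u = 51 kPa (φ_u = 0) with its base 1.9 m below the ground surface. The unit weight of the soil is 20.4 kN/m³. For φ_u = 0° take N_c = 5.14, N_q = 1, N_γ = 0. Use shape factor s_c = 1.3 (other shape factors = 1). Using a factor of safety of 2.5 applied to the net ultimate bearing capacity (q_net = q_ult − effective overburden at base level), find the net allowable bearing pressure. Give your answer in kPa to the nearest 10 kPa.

Effective surcharge at the founding depth q = γ·D_f = 20.4 × 1.9 = 38.76 kPa.
q_ult = c·N_c·s_c + q·N_q
     = 51 × 5.14 × 1.3 + 38.76 × 1
     = 340.78 + 38.76 = 379.54 kPa.
Net ultimate: q_net = 379.54 − 38.76 = 340.78 kPa.
q_all(net) = 340.78 / 2.5 = 136.31 kPa.

q_all(net) ≈ 140 kPa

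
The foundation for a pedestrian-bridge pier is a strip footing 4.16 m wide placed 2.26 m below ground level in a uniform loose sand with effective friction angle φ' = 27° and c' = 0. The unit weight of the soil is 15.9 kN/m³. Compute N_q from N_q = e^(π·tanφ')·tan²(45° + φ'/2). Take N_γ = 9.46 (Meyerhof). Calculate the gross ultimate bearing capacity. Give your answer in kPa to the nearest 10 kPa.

q_ult ≈ 790 kPa

tan27° = 0.5095, so N_q = e^(π×0.5095)·tan²(58.5°) = 4.957 × 2.663 = 13.2.
Overburden at base level: q = 15.9 × 2.26 = 35.934 kPa.
Surcharge term q·N_q = 35.934 × 13.199 = 474.3 kPa; self-weight term 0.5·γ·B·N_γ = 0.5 × 15.9 × 4.16 × 9.46 = 312.86 kPa.
q_ult = 474.3 + 312.86 = 787.16 kPa.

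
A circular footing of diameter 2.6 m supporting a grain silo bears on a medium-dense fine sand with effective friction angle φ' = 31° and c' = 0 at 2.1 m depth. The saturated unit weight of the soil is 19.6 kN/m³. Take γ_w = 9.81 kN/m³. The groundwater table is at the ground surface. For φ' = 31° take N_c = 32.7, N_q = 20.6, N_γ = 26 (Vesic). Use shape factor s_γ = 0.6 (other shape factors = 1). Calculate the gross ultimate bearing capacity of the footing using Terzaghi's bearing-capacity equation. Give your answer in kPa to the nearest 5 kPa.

q_ult ≈ 620 kPa

γ' = 19.6 − 9.81 = 9.79 kN/m³ (submerged throughout). q = 9.79 × 2.1 = 20.559 kPa; the same γ' applies in the ½γBN_γ term.
q·N_q = 20.559 × 20.6 = 423.52 kPa
0.5·γ·B·N_γ·s_γ = 0.5 × 9.79 × 2.6 × 26 × 0.6 = 198.54 kPa
q_ult = 423.52 + 198.54 = 622.06 kPa.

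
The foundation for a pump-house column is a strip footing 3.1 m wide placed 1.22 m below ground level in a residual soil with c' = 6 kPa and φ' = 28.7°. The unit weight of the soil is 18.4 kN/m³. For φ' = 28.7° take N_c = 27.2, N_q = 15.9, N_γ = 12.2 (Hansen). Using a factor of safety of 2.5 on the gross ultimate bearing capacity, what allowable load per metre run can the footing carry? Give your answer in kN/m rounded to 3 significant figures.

Effective surcharge at the founding depth q = γ·D_f = 18.4 × 1.22 = 22.448 kPa.
q_ult = c·N_c + q·N_q + 0.5·γ·B·N_γ
     = 6 × 27.2 + 22.448 × 15.9 + 0.5 × 18.4 × 3.1 × 12.2
     = 163.2 + 356.92 + 347.94 = 868.07 kPa.
Gross allowable pressure q_all = 868.07 / 2.5 = 347.23 kPa.
Allowable wall load = q_all × B = 347.23 × 3.1 = 1076.4 kN per metre run.

≈ 1080 kN/m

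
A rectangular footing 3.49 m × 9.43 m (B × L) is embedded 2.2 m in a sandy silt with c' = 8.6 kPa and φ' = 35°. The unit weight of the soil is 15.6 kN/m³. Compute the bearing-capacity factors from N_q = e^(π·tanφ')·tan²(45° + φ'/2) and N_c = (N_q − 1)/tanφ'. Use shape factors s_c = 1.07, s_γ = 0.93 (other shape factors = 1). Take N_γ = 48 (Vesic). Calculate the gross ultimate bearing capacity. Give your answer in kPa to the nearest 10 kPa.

tan35° = 0.7002, so N_q = e^(π×0.7002)·tan²(62.5°) = 9.023 × 3.69 = 33.3.
N_c = (33.3 − 1)/tan35° = 46.12.
Overburden at base level: q = 15.6 × 2.2 = 34.32 kPa.
Cohesion term c·N_c·s_c = 8.6 × 46.124 × 1.07 = 424.43 kPa; surcharge term q·N_q = 34.32 × 33.296 = 1142.7 kPa; self-weight term 0.5·γ·B·N_γ·s_γ = 0.5 × 15.6 × 3.49 × 48 × 0.93 = 1215.2 kPa.
q_ult = 424.43 + 1142.7 + 1215.2 = 2782.3 kPa.

q_ult ≈ 2780 kPa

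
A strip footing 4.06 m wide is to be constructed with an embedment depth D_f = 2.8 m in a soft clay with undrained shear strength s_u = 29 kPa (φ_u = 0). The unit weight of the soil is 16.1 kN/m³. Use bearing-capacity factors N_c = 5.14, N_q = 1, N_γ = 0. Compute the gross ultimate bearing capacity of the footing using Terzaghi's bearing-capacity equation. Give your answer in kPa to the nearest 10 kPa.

Overburden at base level: q = 16.1 × 2.8 = 45.08 kPa.
Cohesion term c·N_c = 29 × 5.14 = 149.06 kPa; surcharge term q·N_q = 45.08 × 1 = 45.08 kPa.
q_ult = 149.06 + 45.08 = 194.14 kPa.

q_ult ≈ 190 kPa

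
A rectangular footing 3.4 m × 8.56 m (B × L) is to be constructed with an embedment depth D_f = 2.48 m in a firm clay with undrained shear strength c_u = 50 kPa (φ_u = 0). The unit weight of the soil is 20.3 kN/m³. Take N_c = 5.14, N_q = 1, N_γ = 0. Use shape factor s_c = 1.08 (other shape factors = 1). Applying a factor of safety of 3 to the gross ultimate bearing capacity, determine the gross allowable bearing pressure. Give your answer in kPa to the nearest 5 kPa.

Overburden at base level: q = 20.3 × 2.48 = 50.344 kPa.
Cohesion term c·N_c·s_c = 50 × 5.14 × 1.08 = 277.56 kPa; surcharge term q·N_q = 50.344 × 1 = 50.344 kPa.
q_ult = 277.56 + 50.344 = 327.9 kPa.
q_all = q_ult / FS = 327.9 / 3 = 109.3 kPa.

q_all ≈ 110 kPa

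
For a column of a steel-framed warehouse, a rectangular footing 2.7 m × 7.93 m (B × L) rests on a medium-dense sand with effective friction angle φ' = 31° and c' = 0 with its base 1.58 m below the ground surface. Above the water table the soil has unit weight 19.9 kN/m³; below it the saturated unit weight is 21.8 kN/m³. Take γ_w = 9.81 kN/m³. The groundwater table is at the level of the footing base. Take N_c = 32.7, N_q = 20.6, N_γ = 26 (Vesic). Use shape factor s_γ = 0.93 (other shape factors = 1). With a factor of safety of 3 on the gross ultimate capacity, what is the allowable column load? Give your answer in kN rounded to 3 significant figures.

Overburden at base level: q = 19.9 × 1.58 = 31.442 kPa.
Below the base the soil is submerged, so the ½γBN_γ term uses γ' = 21.8 − 9.81 = 11.99 kN/m³.
Surcharge term q·N_q = 31.442 × 20.6 = 647.71 kPa; self-weight term 0.5·γ·B·N_γ·s_γ = 0.5 × 11.99 × 2.7 × 26 × 0.93 = 391.39 kPa.
q_ult = 647.71 + 391.39 = 1039.1 kPa.
Gross allowable pressure q_all = 1039.1 / 3 = 346.36 kPa.
Footing area = 21.411 m², so allowable column load = 346.36 × 21.411 = 7416 kN.

P_all ≈ 7420 kN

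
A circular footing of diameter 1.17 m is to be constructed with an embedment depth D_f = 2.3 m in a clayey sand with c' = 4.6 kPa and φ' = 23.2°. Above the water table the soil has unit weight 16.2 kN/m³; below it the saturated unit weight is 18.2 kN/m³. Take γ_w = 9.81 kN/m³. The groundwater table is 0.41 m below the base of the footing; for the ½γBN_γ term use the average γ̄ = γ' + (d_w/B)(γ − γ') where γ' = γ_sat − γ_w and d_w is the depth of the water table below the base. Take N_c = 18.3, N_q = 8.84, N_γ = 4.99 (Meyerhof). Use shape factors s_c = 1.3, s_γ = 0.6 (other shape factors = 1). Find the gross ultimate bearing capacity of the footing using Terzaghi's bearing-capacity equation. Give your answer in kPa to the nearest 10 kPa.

Effective surcharge at the founding depth q = γ·D_f = 16.2 × 2.3 = 37.26 kPa.
With d_w = 0.41 m < B, γ̄ = 8.39 + (0.41/1.17) × (16.2 − 8.39) = 11.127 kN/m³.
q_ult = c·N_c·s_c + q·N_q + 0.5·γ·B·N_γ·s_γ
     = 4.6 × 18.3 × 1.3 + 37.26 × 8.84 + 0.5 × 11.127 × 1.17 × 4.99 × 0.6
     = 109.43 + 329.38 + 19.489 = 458.3 kPa.

q_ult ≈ 460 kPa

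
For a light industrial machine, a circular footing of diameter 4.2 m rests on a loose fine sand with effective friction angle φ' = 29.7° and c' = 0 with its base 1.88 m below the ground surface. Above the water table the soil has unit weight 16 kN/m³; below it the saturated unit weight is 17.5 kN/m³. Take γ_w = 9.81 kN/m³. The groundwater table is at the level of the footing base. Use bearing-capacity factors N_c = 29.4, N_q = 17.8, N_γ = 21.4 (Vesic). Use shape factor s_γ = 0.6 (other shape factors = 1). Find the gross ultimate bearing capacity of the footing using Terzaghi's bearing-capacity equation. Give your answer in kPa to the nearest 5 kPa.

q_ult ≈ 745 kPa

Effective surcharge at the founding depth q = γ·D_f = 16 × 1.88 = 30.08 kPa.
The water table coincides with the base, so in the self-weight term γ → γ' = 7.69 kN/m³.
q_ult = q·N_q + 0.5·γ·B·N_γ·s_γ
     = 30.08 × 17.8 + 0.5 × 7.69 × 4.2 × 21.4 × 0.6
     = 535.42 + 207.35 = 742.78 kPa.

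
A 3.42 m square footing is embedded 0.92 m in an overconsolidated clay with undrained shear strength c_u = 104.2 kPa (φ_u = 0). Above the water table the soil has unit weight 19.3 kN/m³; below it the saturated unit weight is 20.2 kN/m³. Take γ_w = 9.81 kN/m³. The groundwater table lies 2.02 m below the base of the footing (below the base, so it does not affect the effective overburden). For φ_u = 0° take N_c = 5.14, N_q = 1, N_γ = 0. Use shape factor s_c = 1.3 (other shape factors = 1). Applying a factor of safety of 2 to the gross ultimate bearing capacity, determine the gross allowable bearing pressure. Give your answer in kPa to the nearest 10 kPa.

q_all ≈ 360 kPa

q = γ·D_f = 19.3 × 0.92 = 17.756 kPa.
c·N_c·s_c = 104.2 × 5.14 × 1.3 = 696.26 kPa
q·N_q = 17.756 × 1 = 17.756 kPa
q_ult = 696.26 + 17.756 = 714.02 kPa.
q_all = q_ult / FS = 714.02 / 2 = 357.01 kPa.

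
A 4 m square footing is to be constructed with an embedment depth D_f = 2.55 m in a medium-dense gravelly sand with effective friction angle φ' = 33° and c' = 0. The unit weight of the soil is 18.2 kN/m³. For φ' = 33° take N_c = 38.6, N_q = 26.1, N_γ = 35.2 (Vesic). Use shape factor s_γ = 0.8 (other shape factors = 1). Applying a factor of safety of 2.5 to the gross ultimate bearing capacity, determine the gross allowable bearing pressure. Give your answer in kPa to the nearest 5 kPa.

q_all ≈ 895 kPa

Overburden at base level: q = 18.2 × 2.55 = 46.41 kPa.
Surcharge term q·N_q = 46.41 × 26.1 = 1211.3 kPa; self-weight term 0.5·γ·B·N_γ·s_γ = 0.5 × 18.2 × 4 × 35.2 × 0.8 = 1025 kPa.
q_ult = 1211.3 + 1025 = 2236.3 kPa.
q_all = q_ult / FS = 2236.3 / 2.5 = 894.53 kPa.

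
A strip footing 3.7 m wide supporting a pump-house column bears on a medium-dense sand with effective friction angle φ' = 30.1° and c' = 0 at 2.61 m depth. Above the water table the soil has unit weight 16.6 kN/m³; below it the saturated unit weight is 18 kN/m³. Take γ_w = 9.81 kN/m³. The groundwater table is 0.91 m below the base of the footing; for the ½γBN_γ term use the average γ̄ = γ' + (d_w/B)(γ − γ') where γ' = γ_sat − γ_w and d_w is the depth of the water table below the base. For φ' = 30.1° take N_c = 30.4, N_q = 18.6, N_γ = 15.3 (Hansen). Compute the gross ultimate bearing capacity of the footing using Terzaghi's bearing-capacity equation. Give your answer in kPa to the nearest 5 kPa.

q_ult ≈ 1095 kPa

Effective surcharge at the founding depth q = γ·D_f = 16.6 × 2.61 = 43.326 kPa.
With d_w = 0.91 m < B, γ̄ = 8.19 + (0.91/3.7) × (16.6 − 8.19) = 10.258 kN/m³.
q_ult = q·N_q + 0.5·γ·B·N_γ
     = 43.326 × 18.6 + 0.5 × 10.258 × 3.7 × 15.3
     = 805.86 + 290.36 = 1096.2 kPa.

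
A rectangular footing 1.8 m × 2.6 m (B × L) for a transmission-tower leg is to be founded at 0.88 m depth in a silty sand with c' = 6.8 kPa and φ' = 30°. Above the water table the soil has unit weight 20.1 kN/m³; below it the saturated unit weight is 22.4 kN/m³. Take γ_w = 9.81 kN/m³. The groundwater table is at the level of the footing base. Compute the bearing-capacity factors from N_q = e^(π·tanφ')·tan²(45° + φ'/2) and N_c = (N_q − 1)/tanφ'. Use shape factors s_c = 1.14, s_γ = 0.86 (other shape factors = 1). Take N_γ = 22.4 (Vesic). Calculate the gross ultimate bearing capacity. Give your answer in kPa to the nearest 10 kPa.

q_ult ≈ 780 kPa

tan30° = 0.5774, so N_q = e^(π×0.5774)·tan²(60°) = 6.134 × 3.0 = 18.4.
N_c = (18.4 − 1)/tan30° = 30.14.
Overburden at base level: q = 20.1 × 0.88 = 17.688 kPa.
Below the base the soil is submerged, so the ½γBN_γ term uses γ' = 22.4 − 9.81 = 12.59 kN/m³.
Cohesion term c·N_c·s_c = 6.8 × 30.14 × 1.14 = 233.64 kPa; surcharge term q·N_q = 17.688 × 18.401 = 325.48 kPa; self-weight term 0.5·γ·B·N_γ·s_γ = 0.5 × 12.59 × 1.8 × 22.4 × 0.86 = 218.28 kPa.
q_ult = 233.64 + 325.48 + 218.28 = 777.4 kPa.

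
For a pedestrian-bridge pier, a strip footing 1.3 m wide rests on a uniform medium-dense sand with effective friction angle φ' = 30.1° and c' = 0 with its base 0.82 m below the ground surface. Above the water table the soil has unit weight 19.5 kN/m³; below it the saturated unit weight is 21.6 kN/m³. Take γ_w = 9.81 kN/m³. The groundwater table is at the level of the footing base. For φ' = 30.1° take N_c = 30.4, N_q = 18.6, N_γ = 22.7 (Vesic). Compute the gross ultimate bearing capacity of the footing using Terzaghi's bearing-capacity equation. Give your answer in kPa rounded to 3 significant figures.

q_ult ≈ 471 kPa

Effective surcharge at the founding depth q = γ·D_f = 19.5 × 0.82 = 15.99 kPa.
The water table coincides with the base, so in the self-weight term γ → γ' = 11.79 kN/m³.
q_ult = q·N_q + 0.5·γ·B·N_γ
     = 15.99 × 18.6 + 0.5 × 11.79 × 1.3 × 22.7
     = 297.41 + 173.96 = 471.38 kPa.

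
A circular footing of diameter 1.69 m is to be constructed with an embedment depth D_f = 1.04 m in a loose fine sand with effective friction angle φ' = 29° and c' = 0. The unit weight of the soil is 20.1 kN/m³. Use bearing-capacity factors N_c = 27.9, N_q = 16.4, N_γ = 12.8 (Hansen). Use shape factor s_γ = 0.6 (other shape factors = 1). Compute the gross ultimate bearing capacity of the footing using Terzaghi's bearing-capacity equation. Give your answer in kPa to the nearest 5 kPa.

Effective surcharge at the founding depth q = γ·D_f = 20.1 × 1.04 = 20.904 kPa.
q_ult = q·N_q + 0.5·γ·B·N_γ·s_γ
     = 20.904 × 16.4 + 0.5 × 20.1 × 1.69 × 12.8 × 0.6
     = 342.83 + 130.44 = 473.27 kPa.

q_ult ≈ 475 kPa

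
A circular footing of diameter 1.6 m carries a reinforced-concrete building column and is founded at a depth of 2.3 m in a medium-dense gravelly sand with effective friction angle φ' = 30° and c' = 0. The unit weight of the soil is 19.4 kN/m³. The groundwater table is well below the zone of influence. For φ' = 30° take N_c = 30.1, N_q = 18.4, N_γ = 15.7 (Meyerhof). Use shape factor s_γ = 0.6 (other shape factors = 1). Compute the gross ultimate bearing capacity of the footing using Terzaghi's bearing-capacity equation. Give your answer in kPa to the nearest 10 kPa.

Effective surcharge at the founding depth q = γ·D_f = 19.4 × 2.3 = 44.62 kPa.
q_ult = q·N_q + 0.5·γ·B·N_γ·s_γ
     = 44.62 × 18.4 + 0.5 × 19.4 × 1.6 × 15.7 × 0.6
     = 821.01 + 146.2 = 967.21 kPa.

q_ult ≈ 970 kPa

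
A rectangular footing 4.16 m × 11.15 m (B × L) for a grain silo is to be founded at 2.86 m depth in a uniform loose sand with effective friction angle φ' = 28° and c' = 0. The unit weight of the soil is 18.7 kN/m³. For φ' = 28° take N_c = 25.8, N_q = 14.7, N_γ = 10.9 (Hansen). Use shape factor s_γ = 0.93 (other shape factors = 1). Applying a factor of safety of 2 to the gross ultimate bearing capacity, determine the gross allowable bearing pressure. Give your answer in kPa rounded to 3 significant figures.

Overburden at base level: q = 18.7 × 2.86 = 53.482 kPa.
Surcharge term q·N_q = 53.482 × 14.7 = 786.19 kPa; self-weight term 0.5·γ·B·N_γ·s_γ = 0.5 × 18.7 × 4.16 × 10.9 × 0.93 = 394.29 kPa.
q_ult = 786.19 + 394.29 = 1180.5 kPa.
q_all = q_ult / FS = 1180.5 / 2 = 590.24 kPa.

q_all ≈ 590 kPa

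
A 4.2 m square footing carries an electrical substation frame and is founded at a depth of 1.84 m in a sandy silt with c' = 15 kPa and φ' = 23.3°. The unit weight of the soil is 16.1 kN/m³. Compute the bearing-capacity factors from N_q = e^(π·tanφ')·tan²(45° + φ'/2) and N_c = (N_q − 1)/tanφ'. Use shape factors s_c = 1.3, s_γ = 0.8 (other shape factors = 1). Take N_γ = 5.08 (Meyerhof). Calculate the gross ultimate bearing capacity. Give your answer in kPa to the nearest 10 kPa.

tan23.3° = 0.4307, so N_q = e^(π×0.4307)·tan²(56.65°) = 3.869 × 2.309 = 8.93.
N_c = (8.93 − 1)/tan23.3° = 18.42.
Overburden at base level: q = 16.1 × 1.84 = 29.624 kPa.
Cohesion term c·N_c·s_c = 15 × 18.419 × 1.3 = 359.17 kPa; surcharge term q·N_q = 29.624 × 8.9325 = 264.62 kPa; self-weight term 0.5·γ·B·N_γ·s_γ = 0.5 × 16.1 × 4.2 × 5.08 × 0.8 = 137.4 kPa.
q_ult = 359.17 + 264.62 + 137.4 = 761.19 kPa.

q_ult ≈ 760 kPa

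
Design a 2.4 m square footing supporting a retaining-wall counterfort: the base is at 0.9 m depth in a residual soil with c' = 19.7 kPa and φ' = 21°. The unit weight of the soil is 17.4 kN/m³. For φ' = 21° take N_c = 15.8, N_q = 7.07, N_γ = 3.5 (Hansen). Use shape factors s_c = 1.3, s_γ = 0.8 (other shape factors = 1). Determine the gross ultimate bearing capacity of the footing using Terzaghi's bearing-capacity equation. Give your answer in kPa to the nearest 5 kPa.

Overburden at base level: q = 17.4 × 0.9 = 15.66 kPa.
Cohesion term c·N_c·s_c = 19.7 × 15.8 × 1.3 = 404.64 kPa; surcharge term q·N_q = 15.66 × 7.07 = 110.72 kPa; self-weight term 0.5·γ·B·N_γ·s_γ = 0.5 × 17.4 × 2.4 × 3.5 × 0.8 = 58.464 kPa.
q_ult = 404.64 + 110.72 + 58.464 = 573.82 kPa.

q_ult ≈ 575 kPa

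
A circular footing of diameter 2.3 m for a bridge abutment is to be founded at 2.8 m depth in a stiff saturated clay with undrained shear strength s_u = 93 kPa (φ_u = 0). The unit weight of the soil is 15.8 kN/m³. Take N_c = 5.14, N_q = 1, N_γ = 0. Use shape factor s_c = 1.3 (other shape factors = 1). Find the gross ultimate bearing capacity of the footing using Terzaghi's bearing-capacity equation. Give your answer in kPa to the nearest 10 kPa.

q_ult ≈ 670 kPa

Effective surcharge at the founding depth q = γ·D_f = 15.8 × 2.8 = 44.24 kPa.
q_ult = c·N_c·s_c + q·N_q
     = 93 × 5.14 × 1.3 + 44.24 × 1
     = 621.43 + 44.24 = 665.67 kPa.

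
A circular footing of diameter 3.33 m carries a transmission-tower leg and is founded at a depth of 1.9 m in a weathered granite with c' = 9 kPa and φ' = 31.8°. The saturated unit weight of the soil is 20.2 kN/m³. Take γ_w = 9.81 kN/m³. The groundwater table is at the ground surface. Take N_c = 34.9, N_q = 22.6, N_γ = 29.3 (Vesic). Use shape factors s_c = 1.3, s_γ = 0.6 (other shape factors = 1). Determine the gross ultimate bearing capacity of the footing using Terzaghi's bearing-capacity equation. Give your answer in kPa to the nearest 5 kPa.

q_ult ≈ 1160 kPa

Water table at ground surface, so effective unit weight γ' = 20.2 − 9.81 = 10.39 kN/m³ is used throughout; overburden q = 10.39 × 1.9 = 19.741 kPa; the same γ' applies in the ½γBN_γ term.
Cohesion term c·N_c·s_c = 9 × 34.9 × 1.3 = 408.33 kPa; surcharge term q·N_q = 19.741 × 22.6 = 446.15 kPa; self-weight term 0.5·γ·B·N_γ·s_γ = 0.5 × 10.39 × 3.33 × 29.3 × 0.6 = 304.12 kPa.
q_ult = 408.33 + 446.15 + 304.12 = 1158.6 kPa.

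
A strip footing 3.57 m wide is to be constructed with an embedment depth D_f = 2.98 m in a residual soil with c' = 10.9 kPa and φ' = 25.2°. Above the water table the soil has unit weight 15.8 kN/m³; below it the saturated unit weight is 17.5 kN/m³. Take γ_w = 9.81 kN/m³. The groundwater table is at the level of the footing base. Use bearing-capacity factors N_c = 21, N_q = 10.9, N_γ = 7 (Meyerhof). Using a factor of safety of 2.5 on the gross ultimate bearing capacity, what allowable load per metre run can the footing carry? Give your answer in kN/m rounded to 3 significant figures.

≈ 1200 kN/m

Effective surcharge at the founding depth q = γ·D_f = 15.8 × 2.98 = 47.084 kPa.
The water table coincides with the base, so in the self-weight term γ → γ' = 7.69 kN/m³.
q_ult = c·N_c + q·N_q + 0.5·γ·B·N_γ
     = 10.9 × 21 + 47.084 × 10.9 + 0.5 × 7.69 × 3.57 × 7
     = 228.9 + 513.22 + 96.087 = 838.2 kPa.
Gross allowable pressure q_all = 838.2 / 2.5 = 335.28 kPa.
Allowable wall load = q_all × B = 335.28 × 3.57 = 1197 kN per metre run.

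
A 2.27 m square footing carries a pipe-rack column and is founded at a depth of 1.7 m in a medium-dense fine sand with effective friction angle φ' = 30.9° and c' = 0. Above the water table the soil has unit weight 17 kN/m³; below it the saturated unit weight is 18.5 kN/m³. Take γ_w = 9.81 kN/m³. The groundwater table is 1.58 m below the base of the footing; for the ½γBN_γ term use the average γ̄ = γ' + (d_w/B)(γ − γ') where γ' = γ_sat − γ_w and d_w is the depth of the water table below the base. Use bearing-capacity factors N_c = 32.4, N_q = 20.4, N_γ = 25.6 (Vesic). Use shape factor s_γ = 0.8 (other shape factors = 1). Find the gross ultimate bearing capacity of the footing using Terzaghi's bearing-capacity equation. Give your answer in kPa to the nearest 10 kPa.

q_ult ≈ 930 kPa

Overburden at base level: q = 17 × 1.7 = 28.9 kPa.
The water table is 1.58 m below the base (< B = 2.27 m), so the ½γBN_γ term uses γ̄ = γ' + (d_w/B)(γ − γ') = 8.69 + (1.58/2.27)(17 − 8.69) = 14.474 kN/m³.
Surcharge term q·N_q = 28.9 × 20.4 = 589.56 kPa; self-weight term 0.5·γ·B·N_γ·s_γ = 0.5 × 14.474 × 2.27 × 25.6 × 0.8 = 336.45 kPa.
q_ult = 589.56 + 336.45 = 926.01 kPa.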